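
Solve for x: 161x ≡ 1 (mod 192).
161

gcd(161, 192) = 1, so the inverse exists.
Extended Euclidean algorithm on (192, 161):
192 = 1 × 161 + 31  ⟹  31 = (1)·192 + (-1)·161
161 = 5 × 31 + 6  ⟹  6 = (-5)·192 + (6)·161
31 = 5 × 6 + 1  ⟹  1 = (26)·192 + (-31)·161
So (-31)·161 ≡ 1 (mod 192), i.e. 161^(-1) ≡ -31 ≡ 161 (mod 192).
Check: 161 × 161 = 25921 ≡ 1 (mod 192)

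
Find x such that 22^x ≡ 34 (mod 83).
81

Baby-step giant-step with step n = ⌈√83⌉ = 10.
Baby steps 22^j mod 83 (j:value) for j=0..9: 0:1, 1:22, 2:69, 3:24, 4:30, 5:79, 6:78, 7:56, 8:70, 9:46.
Giant-step multiplier: 22^(-10) ≡ 22^(82-10) = 22^72 ≡ 26 (mod 83).
Giant steps γ_i = 34·26^i mod 83: γ_0=34, γ_1=54, γ_2=76, γ_3=67, γ_4=82, γ_5=57, γ_6=71, γ_7=20, γ_8=22 (in table at j=1).
x = i·n + j = 8·10 + 1 = 81.
Check: 22^81 ≡ 34 (mod 83).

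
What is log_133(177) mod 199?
2

Baby-step giant-step with step n = ⌈√199⌉ = 15.
Baby steps 133^j mod 199 (j:value) for j=0..14: 0:1, 1:133, 2:177, 3:59, 4:86, 5:95, 6:98, 7:99, 8:33, 9:11, 10:70, 11:156, 12:52, 13:150, 14:50.
h = 177 is already in the table at j=2, so x = 2.
Check: 133^2 ≡ 177 (mod 199).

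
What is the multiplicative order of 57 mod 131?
130

131 is prime, so ord(57) divides φ(131) = 130.
Divisors of 130: 1, 2, 5, 10, 13, 26, 65, 130.
Repeated squaring: 57^1 ≡ 57, 57^2 ≡ 105, 57^4 ≡ 21, 57^8 ≡ 48, 57^16 ≡ 77, 57^32 ≡ 34, 57^64 ≡ 108, 57^128 ≡ 5 (mod 131).
Test 57^d mod 131 for each divisor d in increasing order:
57^1 ≡ 57
57^2 ≡ 105
57^5 = 57^4·57^1 ≡ 18
57^10 = 57^8·57^2 ≡ 62
57^13 = 57^8·57^4·57^1 ≡ 78
57^26 = 57^16·57^8·57^2 ≡ 58
57^65 = 57^64·57^1 ≡ 130
57^130 = 57^128·57^2 ≡ 1  ← first divisor giving 1
The order is 130.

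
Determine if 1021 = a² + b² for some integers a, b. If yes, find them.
11² + 30² (a=11, b=30)

Factorization: 1021 = 1021
By Fermat: n is sum of two squares iff every prime p ≡ 3 (mod 4) appears to even power.
All primes ≡ 3 (mod 4) appear to even power.
Search a = 0, 1, 2, … for 1021 - a² a perfect square: first hit at a = 11: 1021 - 121 = 900 = 30².
1021 = 11² + 30² = 121 + 900 ✓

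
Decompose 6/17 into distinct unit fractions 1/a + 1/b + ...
1/3 + 1/51

Greedy algorithm:
6/17: ceiling(17/6) = 3, use 1/3
1/51: ceiling(51/1) = 51, use 1/51
Result: 6/17 = 1/3 + 1/51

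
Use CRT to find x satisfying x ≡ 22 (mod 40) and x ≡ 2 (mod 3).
62

Using Chinese Remainder Theorem:
M = 40 × 3 = 120
M1 = 3, M2 = 40
y1 = 3^(-1) mod 40 = 27
y2 = 40^(-1) mod 3 = 1
x = (22×3×27 + 2×40×1) mod 120 = 62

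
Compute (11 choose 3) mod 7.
4

Using Lucas' theorem:
Write n=11 and k=3 in base 7:
n in base 7: [1, 4]
k in base 7: [0, 3]
C(11,3) mod 7 = ∏ C(n_i, k_i) mod 7
Digit binomials (mod 7): C(1,0) = 1; C(4,3) = 4
Product: 1 × 4 = 4 ≡ 4 (mod 7)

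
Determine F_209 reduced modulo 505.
34

Matrix identity: Q^n = [[F_(n+1), F_n], [F_n, F_(n-1)]] with Q = [[1,1],[1,0]].
n = 209 = 11010001₂. Square-and-multiply, entries mod 505:
Q^1 = [[1,1],[1,0]]
Q^3 = (Q^1)²·Q = [[3,2],[2,1]]
Q^6 = (Q^3)² = [[13,8],[8,5]]
Q^13 = (Q^6)²·Q = [[377,233],[233,144]]
Q^26 = (Q^13)² = [[478,193],[193,285]]
Q^52 = (Q^26)² = [[103,304],[304,304]]
Q^104 = (Q^52)² = [[5,3],[3,2]]
Q^209 = (Q^104)²·Q = [[55,34],[34,21]]
F_209 mod 505 = Q^209[0][1] = 34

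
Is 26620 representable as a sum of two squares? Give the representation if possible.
Not possible

Factorization: 26620 = 2^2 × 5 × 11^3
By Fermat: n is sum of two squares iff every prime p ≡ 3 (mod 4) appears to even power.
Prime(s) ≡ 3 (mod 4) with odd exponent: [(11, 3)]
Therefore 26620 cannot be expressed as a² + b².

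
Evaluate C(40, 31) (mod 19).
0

Using Lucas' theorem:
Write n=40 and k=31 in base 19:
n in base 19: [2, 2]
k in base 19: [1, 12]
C(40,31) mod 19 = ∏ C(n_i, k_i) mod 19
Digit binomials (mod 19): C(2,1) = 2; C(2,12) = 0 (k_i > n_i)
Product: 2 × 0 = 0 ≡ 0 (mod 19)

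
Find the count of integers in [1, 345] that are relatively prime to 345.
176

345 = 3 × 5 × 23
φ(n) = n × ∏(1 - 1/p) for each prime p dividing n
φ(345) = 345 × (1 - 1/3) × (1 - 1/5) × (1 - 1/23) = 176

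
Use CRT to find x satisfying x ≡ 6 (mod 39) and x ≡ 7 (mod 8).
279

Using Chinese Remainder Theorem:
M = 39 × 8 = 312
M1 = 8, M2 = 39
y1 = 8^(-1) mod 39 = 5
y2 = 39^(-1) mod 8 = 7
x = (6×8×5 + 7×39×7) mod 312 = 279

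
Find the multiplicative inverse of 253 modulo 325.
167

gcd(253, 325) = 1, so the inverse exists.
Extended Euclidean algorithm on (325, 253):
325 = 1 × 253 + 72  ⟹  72 = (1)·325 + (-1)·253
253 = 3 × 72 + 37  ⟹  37 = (-3)·325 + (4)·253
72 = 1 × 37 + 35  ⟹  35 = (4)·325 + (-5)·253
37 = 1 × 35 + 2  ⟹  2 = (-7)·325 + (9)·253
35 = 17 × 2 + 1  ⟹  1 = (123)·325 + (-158)·253
So (-158)·253 ≡ 1 (mod 325), i.e. 253^(-1) ≡ -158 ≡ 167 (mod 325).
Check: 253 × 167 = 42251 ≡ 1 (mod 325)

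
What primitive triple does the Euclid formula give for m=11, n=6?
(85, 132, 157)

Euclid's formula: a = m² - n², b = 2mn, c = m² + n²
m = 11, n = 6
a = 11² - 6² = 121 - 36 = 85
b = 2 × 11 × 6 = 132
c = 11² + 6² = 121 + 36 = 157
Verification: 85² + 132² = 7225 + 17424 = 24649 = 157² ✓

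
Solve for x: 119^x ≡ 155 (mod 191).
75

Baby-step giant-step with step n = ⌈√191⌉ = 14.
Baby steps 119^j mod 191 (j:value) for j=0..13: 0:1, 1:119, 2:27, 3:157, 4:156, 5:37, 6:10, 7:44, 8:79, 9:42, 10:32, 11:179, 12:100, 13:58.
Giant-step multiplier: 119^(-14) ≡ 119^(190-14) = 119^176 ≡ 169 (mod 191).
Giant steps γ_i = 155·169^i mod 191: γ_0=155, γ_1=28, γ_2=148, γ_3=182, γ_4=7, γ_5=37 (in table at j=5).
x = i·n + j = 5·14 + 5 = 75.
Check: 119^75 ≡ 155 (mod 191).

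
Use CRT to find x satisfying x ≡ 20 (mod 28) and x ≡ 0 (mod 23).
552

Using Chinese Remainder Theorem:
M = 28 × 23 = 644
M1 = 23, M2 = 28
y1 = 23^(-1) mod 28 = 11
y2 = 28^(-1) mod 23 = 14
x = (20×23×11 + 0×28×14) mod 644 = 552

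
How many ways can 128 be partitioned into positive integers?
4351078600

p(n) counts ways to write n as a sum of positive integers (order ignored).
Euler's pentagonal recurrence: p(k) = p(k-1) + p(k-2) - p(k-5) - p(k-7) + p(k-12) + p(k-15) - ... (offsets j(3j∓1)/2, signs ++--, p(0)=1, p(<0)=0).
DP table for k = 0..127: p(0)=1, p(1)=1, p(2)=2, p(3)=3, p(4)=5, p(5)=7, p(6)=11, p(7)=15, p(8)=22, p(9)=30, p(10)=42, p(11)=56, p(12)=77, p(13)=101, p(14)=135, p(15)=176, p(16)=231, p(17)=297, p(18)=385, p(19)=490, p(20)=627, p(21)=792, p(22)=1002, p(23)=1255, p(24)=1575, p(25)=1958, p(26)=2436, p(27)=3010, p(28)=3718, p(29)=4565, p(30)=5604, p(31)=6842, p(32)=8349, p(33)=10143, p(34)=12310, p(35)=14883, p(36)=17977, p(37)=21637, p(38)=26015, p(39)=31185, p(40)=37338, p(41)=44583, p(42)=53174, p(43)=63261, p(44)=75175, p(45)=89134, p(46)=105558, p(47)=124754, p(48)=147273, p(49)=173525, p(50)=204226, p(51)=239943, p(52)=281589, p(53)=329931, p(54)=386155, p(55)=451276, p(56)=526823, p(57)=614154, p(58)=715220, p(59)=831820, p(60)=966467, p(61)=1121505, p(62)=1300156, p(63)=1505499, p(64)=1741630, p(65)=2012558, p(66)=2323520, p(67)=2679689, p(68)=3087735, p(69)=3554345, p(70)=4087968, p(71)=4697205, p(72)=5392783, p(73)=6185689, p(74)=7089500, p(75)=8118264, p(76)=9289091, p(77)=10619863, p(78)=12132164, p(79)=13848650, p(80)=15796476, p(81)=18004327, p(82)=20506255, p(83)=23338469, p(84)=26543660, p(85)=30167357, p(86)=34262962, p(87)=38887673, p(88)=44108109, p(89)=49995925, p(90)=56634173, p(91)=64112359, p(92)=72533807, p(93)=82010177, p(94)=92669720, p(95)=104651419, p(96)=118114304, p(97)=133230930, p(98)=150198136, p(99)=169229875, p(100)=190569292, p(101)=214481126, p(102)=241265379, p(103)=271248950, p(104)=304801365, p(105)=342325709, p(106)=384276336, p(107)=431149389, p(108)=483502844, p(109)=541946240, p(110)=607163746, p(111)=679903203, p(112)=761002156, p(113)=851376628, p(114)=952050665, p(115)=1064144451, p(116)=1188908248, p(117)=1327710076, p(118)=1482074143, p(119)=1653668665, p(120)=1844349560, p(121)=2056148051, p(122)=2291320912, p(123)=2552338241, p(124)=2841940500, p(125)=3163127352, p(126)=3519222692, p(127)=3913864295.
Final step: p(128) = p(127) + p(126) - p(123) - p(121) + p(116) + p(113) - p(106) - p(102) + p(93) + p(88) - p(77) - p(71) + p(58) + p(51) - p(36) - p(28) + p(11) + p(2)
= 3913864295 + 3519222692 - 2552338241 - 2056148051 + 1188908248 + 851376628 - 384276336 - 241265379 + 82010177 + 44108109 - 10619863 - 4697205 + 715220 + 239943 - 17977 - 3718 + 56 + 2
= 4351078600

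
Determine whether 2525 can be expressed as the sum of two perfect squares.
5² + 50² (a=5, b=50)

Factorization: 2525 = 5^2 × 101
By Fermat: n is sum of two squares iff every prime p ≡ 3 (mod 4) appears to even power.
All primes ≡ 3 (mod 4) appear to even power.
Search a = 0, 1, 2, … for 2525 - a² a perfect square: first hit at a = 5: 2525 - 25 = 2500 = 50².
2525 = 5² + 50² = 25 + 2500 ✓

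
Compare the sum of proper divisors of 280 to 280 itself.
abundant

Proper divisors of 280: sum = 1 + 2 + 4 + 5 + 7 + 8 + 10 + 14 + 20 + 28 + 35 + 40 + 56 + 70 + 140 = 440
Since 440 > 280, 280 is abundant.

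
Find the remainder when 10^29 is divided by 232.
184

Repeated squaring. Binary of 29 = 11101.
10^1 ≡ 10 (mod 232); 10^2 ≡ 100 (mod 232); 10^4 ≡ 24 (mod 232); 10^8 ≡ 112 (mod 232); 10^16 ≡ 16 (mod 232)
10^29 = 10^1 × 10^4 × 10^8 × 10^16 ≡ 184 (mod 232)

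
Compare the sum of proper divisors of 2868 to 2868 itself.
abundant

Proper divisors of 2868: sum = 1 + 2 + 3 + 4 + 6 + 12 + 239 + 478 + 717 + 956 + 1434 = 3852
Since 3852 > 2868, 2868 is abundant.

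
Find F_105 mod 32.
2

Matrix identity: Q^n = [[F_(n+1), F_n], [F_n, F_(n-1)]] with Q = [[1,1],[1,0]].
n = 105 = 1101001₂. Square-and-multiply, entries mod 32:
Q^1 = [[1,1],[1,0]]
Q^3 = (Q^1)²·Q = [[3,2],[2,1]]
Q^6 = (Q^3)² = [[13,8],[8,5]]
Q^13 = (Q^6)²·Q = [[25,9],[9,16]]
Q^26 = (Q^13)² = [[2,17],[17,17]]
Q^52 = (Q^26)² = [[5,3],[3,2]]
Q^105 = (Q^52)²·Q = [[23,2],[2,21]]
F_105 mod 32 = Q^105[0][1] = 2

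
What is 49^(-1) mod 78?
43

gcd(49, 78) = 1, so the inverse exists.
Extended Euclidean algorithm on (78, 49):
78 = 1 × 49 + 29  ⟹  29 = (1)·78 + (-1)·49
49 = 1 × 29 + 20  ⟹  20 = (-1)·78 + (2)·49
29 = 1 × 20 + 9  ⟹  9 = (2)·78 + (-3)·49
20 = 2 × 9 + 2  ⟹  2 = (-5)·78 + (8)·49
9 = 4 × 2 + 1  ⟹  1 = (22)·78 + (-35)·49
So (-35)·49 ≡ 1 (mod 78), i.e. 49^(-1) ≡ -35 ≡ 43 (mod 78).
Check: 49 × 43 = 2107 ≡ 1 (mod 78)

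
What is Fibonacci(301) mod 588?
569

Matrix identity: Q^n = [[F_(n+1), F_n], [F_n, F_(n-1)]] with Q = [[1,1],[1,0]].
n = 301 = 100101101₂. Square-and-multiply, entries mod 588:
Q^1 = [[1,1],[1,0]]
Q^2 = (Q^1)² = [[2,1],[1,1]]
Q^4 = (Q^2)² = [[5,3],[3,2]]
Q^9 = (Q^4)²·Q = [[55,34],[34,21]]
Q^18 = (Q^9)² = [[65,232],[232,421]]
Q^37 = (Q^18)²·Q = [[281,425],[425,444]]
Q^75 = (Q^37)²·Q = [[291,278],[278,13]]
Q^150 = (Q^75)² = [[265,428],[428,425]]
Q^301 = (Q^150)²·Q = [[125,569],[569,144]]
F_301 mod 588 = Q^301[0][1] = 569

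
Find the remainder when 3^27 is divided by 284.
191

Repeated squaring. Binary of 27 = 11011.
3^1 ≡ 3 (mod 284); 3^2 ≡ 9 (mod 284); 3^4 ≡ 81 (mod 284); 3^8 ≡ 29 (mod 284); 3^16 ≡ 273 (mod 284)
3^27 = 3^1 × 3^2 × 3^8 × 3^16 ≡ 191 (mod 284)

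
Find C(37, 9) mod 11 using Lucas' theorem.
0

Using Lucas' theorem:
Write n=37 and k=9 in base 11:
n in base 11: [3, 4]
k in base 11: [0, 9]
C(37,9) mod 11 = ∏ C(n_i, k_i) mod 11
Digit binomials (mod 11): C(3,0) = 1; C(4,9) = 0 (k_i > n_i)
Product: 1 × 0 = 0 ≡ 0 (mod 11)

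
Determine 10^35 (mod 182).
82

Repeated squaring. Binary of 35 = 100011.
10^1 ≡ 10 (mod 182); 10^2 ≡ 100 (mod 182); 10^4 ≡ 172 (mod 182); 10^8 ≡ 100 (mod 182); 10^16 ≡ 172 (mod 182); 10^32 ≡ 100 (mod 182)
10^35 = 10^1 × 10^2 × 10^32 ≡ 82 (mod 182)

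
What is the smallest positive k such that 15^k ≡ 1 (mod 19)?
18

19 is prime, so ord(15) divides φ(19) = 18.
Divisors of 18: 1, 2, 3, 6, 9, 18.
Repeated squaring: 15^1 ≡ 15, 15^2 ≡ 16, 15^4 ≡ 9, 15^8 ≡ 5, 15^16 ≡ 6 (mod 19).
Test 15^d mod 19 for each divisor d in increasing order:
15^1 ≡ 15
15^2 ≡ 16
15^3 = 15^2·15^1 ≡ 12
15^6 = 15^4·15^2 ≡ 11
15^9 = 15^8·15^1 ≡ 18
15^18 = 15^16·15^2 ≡ 1  ← first divisor giving 1
The order is 18.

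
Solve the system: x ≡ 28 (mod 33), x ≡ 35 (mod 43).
1282

Using Chinese Remainder Theorem:
M = 33 × 43 = 1419
M1 = 43, M2 = 33
y1 = 43^(-1) mod 33 = 10
y2 = 33^(-1) mod 43 = 30
x = (28×43×10 + 35×33×30) mod 1419 = 1282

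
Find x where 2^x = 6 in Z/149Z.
88

Baby-step giant-step with step n = ⌈√149⌉ = 13.
Baby steps 2^j mod 149 (j:value) for j=0..12: 0:1, 1:2, 2:4, 3:8, 4:16, 5:32, 6:64, 7:128, 8:107, 9:65, 10:130, 11:111, 12:73.
Giant-step multiplier: 2^(-13) ≡ 2^(148-13) = 2^135 ≡ 99 (mod 149).
Giant steps γ_i = 6·99^i mod 149: γ_0=6, γ_1=147, γ_2=100, γ_3=66, γ_4=127, γ_5=57, γ_6=130 (in table at j=10).
x = i·n + j = 6·13 + 10 = 88.
Check: 2^88 ≡ 6 (mod 149).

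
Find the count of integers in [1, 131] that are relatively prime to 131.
130

131 = 131
φ(n) = n × ∏(1 - 1/p) for each prime p dividing n
φ(131) = 131 × (1 - 1/131) = 130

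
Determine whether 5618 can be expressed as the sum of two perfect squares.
17² + 73² (a=17, b=73)

Factorization: 5618 = 2 × 53^2
By Fermat: n is sum of two squares iff every prime p ≡ 3 (mod 4) appears to even power.
All primes ≡ 3 (mod 4) appear to even power.
Search a = 0, 1, 2, … for 5618 - a² a perfect square: first hit at a = 17: 5618 - 289 = 5329 = 73².
5618 = 17² + 73² = 289 + 5329 ✓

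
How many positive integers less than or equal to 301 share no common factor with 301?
252

301 = 7 × 43
φ(n) = n × ∏(1 - 1/p) for each prime p dividing n
φ(301) = 301 × (1 - 1/7) × (1 - 1/43) = 252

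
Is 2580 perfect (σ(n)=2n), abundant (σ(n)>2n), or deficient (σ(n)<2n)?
abundant

Proper divisors of 2580: sum = 1 + 2 + 3 + 4 + 5 + 6 + 10 + 12 + ... + 516 + 645 + 860 + 1290 (23 divisors) = 4812
Since 4812 > 2580, 2580 is abundant.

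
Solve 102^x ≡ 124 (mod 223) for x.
28

Baby-step giant-step with step n = ⌈√223⌉ = 15.
Baby steps 102^j mod 223 (j:value) for j=0..14: 0:1, 1:102, 2:146, 3:174, 4:131, 5:205, 6:171, 7:48, 8:213, 9:95, 10:101, 11:44, 12:28, 13:180, 14:74.
Giant-step multiplier: 102^(-15) ≡ 102^(222-15) = 102^207 ≡ 59 (mod 223).
Giant steps γ_i = 124·59^i mod 223: γ_0=124, γ_1=180 (in table at j=13).
x = i·n + j = 1·15 + 13 = 28.
Check: 102^28 ≡ 124 (mod 223).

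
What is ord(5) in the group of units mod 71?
5

71 is prime, so ord(5) divides φ(71) = 70.
Divisors of 70: 1, 2, 5, 7, 10, 14, 35, 70.
Repeated squaring: 5^1 ≡ 5, 5^2 ≡ 25, 5^4 ≡ 57, 5^8 ≡ 54, 5^16 ≡ 5, 5^32 ≡ 25, 5^64 ≡ 57 (mod 71).
Test 5^d mod 71 for each divisor d in increasing order:
5^1 ≡ 5
5^2 ≡ 25
5^5 = 5^4·5^1 ≡ 1  ← first divisor giving 1
The order is 5.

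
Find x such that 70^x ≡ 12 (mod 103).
13

Baby-step giant-step with step n = ⌈√103⌉ = 11.
Baby steps 70^j mod 103 (j:value) for j=0..10: 0:1, 1:70, 2:59, 3:10, 4:82, 5:75, 6:100, 7:99, 8:29, 9:73, 10:63.
Giant-step multiplier: 70^(-11) ≡ 70^(102-11) = 70^91 ≡ 65 (mod 103).
Giant steps γ_i = 12·65^i mod 103: γ_0=12, γ_1=59 (in table at j=2).
x = i·n + j = 1·11 + 2 = 13.
Check: 70^13 ≡ 12 (mod 103).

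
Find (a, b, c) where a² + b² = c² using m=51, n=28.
(1817, 2856, 3385)

Euclid's formula: a = m² - n², b = 2mn, c = m² + n²
m = 51, n = 28
a = 51² - 28² = 2601 - 784 = 1817
b = 2 × 51 × 28 = 2856
c = 51² + 28² = 2601 + 784 = 3385
Verification: 1817² + 2856² = 3301489 + 8156736 = 11458225 = 3385² ✓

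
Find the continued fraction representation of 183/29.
[6; 3, 4, 2]

Euclidean algorithm steps:
183 = 6 × 29 + 9
29 = 3 × 9 + 2
9 = 4 × 2 + 1
2 = 2 × 1 + 0
Continued fraction: [6; 3, 4, 2]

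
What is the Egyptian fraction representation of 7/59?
1/9 + 1/133 + 1/70623

Greedy algorithm:
7/59: ceiling(59/7) = 9, use 1/9
4/531: ceiling(531/4) = 133, use 1/133
1/70623: ceiling(70623/1) = 70623, use 1/70623
Result: 7/59 = 1/9 + 1/133 + 1/70623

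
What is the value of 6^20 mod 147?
57

Repeated squaring. Binary of 20 = 10100.
6^1 ≡ 6 (mod 147); 6^2 ≡ 36 (mod 147); 6^4 ≡ 120 (mod 147); 6^8 ≡ 141 (mod 147); 6^16 ≡ 36 (mod 147)
6^20 = 6^4 × 6^16 ≡ 57 (mod 147)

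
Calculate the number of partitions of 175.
435157697830

p(n) counts ways to write n as a sum of positive integers (order ignored).
Euler's pentagonal recurrence: p(k) = p(k-1) + p(k-2) - p(k-5) - p(k-7) + p(k-12) + p(k-15) - ... (offsets j(3j∓1)/2, signs ++--, p(0)=1, p(<0)=0).
DP table for k = 0..174: p(0)=1, p(1)=1, p(2)=2, p(3)=3, p(4)=5, p(5)=7, p(6)=11, p(7)=15, p(8)=22, p(9)=30, p(10)=42, p(11)=56, p(12)=77, p(13)=101, p(14)=135, p(15)=176, p(16)=231, p(17)=297, p(18)=385, p(19)=490, p(20)=627, p(21)=792, p(22)=1002, p(23)=1255, p(24)=1575, p(25)=1958, p(26)=2436, p(27)=3010, p(28)=3718, p(29)=4565, p(30)=5604, p(31)=6842, p(32)=8349, p(33)=10143, p(34)=12310, p(35)=14883, p(36)=17977, p(37)=21637, p(38)=26015, p(39)=31185, p(40)=37338, p(41)=44583, p(42)=53174, p(43)=63261, p(44)=75175, p(45)=89134, p(46)=105558, p(47)=124754, p(48)=147273, p(49)=173525, p(50)=204226, p(51)=239943, p(52)=281589, p(53)=329931, p(54)=386155, p(55)=451276, p(56)=526823, p(57)=614154, p(58)=715220, p(59)=831820, p(60)=966467, p(61)=1121505, p(62)=1300156, p(63)=1505499, p(64)=1741630, p(65)=2012558, p(66)=2323520, p(67)=2679689, p(68)=3087735, p(69)=3554345, p(70)=4087968, p(71)=4697205, p(72)=5392783, p(73)=6185689, p(74)=7089500, p(75)=8118264, p(76)=9289091, p(77)=10619863, p(78)=12132164, p(79)=13848650, p(80)=15796476, p(81)=18004327, p(82)=20506255, p(83)=23338469, p(84)=26543660, p(85)=30167357, p(86)=34262962, p(87)=38887673, p(88)=44108109, p(89)=49995925, p(90)=56634173, p(91)=64112359, p(92)=72533807, p(93)=82010177, p(94)=92669720, p(95)=104651419, p(96)=118114304, p(97)=133230930, p(98)=150198136, p(99)=169229875, p(100)=190569292, p(101)=214481126, p(102)=241265379, p(103)=271248950, p(104)=304801365, p(105)=342325709, p(106)=384276336, p(107)=431149389, p(108)=483502844, p(109)=541946240, p(110)=607163746, p(111)=679903203, p(112)=761002156, p(113)=851376628, p(114)=952050665, p(115)=1064144451, p(116)=1188908248, p(117)=1327710076, p(118)=1482074143, p(119)=1653668665, p(120)=1844349560, p(121)=2056148051, p(122)=2291320912, p(123)=2552338241, p(124)=2841940500, p(125)=3163127352, p(126)=3519222692, p(127)=3913864295, p(128)=4351078600, p(129)=4835271870, p(130)=5371315400, p(131)=5964539504, p(132)=6620830889, p(133)=7346629512, p(134)=8149040695, p(135)=9035836076, p(136)=10015581680, p(137)=11097645016, p(138)=12292341831, p(139)=13610949895, p(140)=15065878135, p(141)=16670689208, p(142)=18440293320, p(143)=20390982757, p(144)=22540654445, p(145)=24908858009, p(146)=27517052599, p(147)=30388671978, p(148)=33549419497, p(149)=37027355200, p(150)=40853235313, p(151)=45060624582, p(152)=49686288421, p(153)=54770336324, p(154)=60356673280, p(155)=66493182097, p(156)=73232243759, p(157)=80630964769, p(158)=88751778802, p(159)=97662728555, p(160)=107438159466, p(161)=118159068427, p(162)=129913904637, p(163)=142798995930, p(164)=156919475295, p(165)=172389800255, p(166)=189334822579, p(167)=207890420102, p(168)=228204732751, p(169)=250438925115, p(170)=274768617130, p(171)=301384802048, p(172)=330495499613, p(173)=362326859895, p(174)=397125074750.
Final step: p(175) = p(174) + p(173) - p(170) - p(168) + p(163) + p(160) - p(153) - p(149) + p(140) + p(135) - p(124) - p(118) + p(105) + p(98) - p(83) - p(75) + p(58) + p(49) - p(30) - p(20)
= 397125074750 + 362326859895 - 274768617130 - 228204732751 + 142798995930 + 107438159466 - 54770336324 - 37027355200 + 15065878135 + 9035836076 - 2841940500 - 1482074143 + 342325709 + 150198136 - 23338469 - 8118264 + 715220 + 173525 - 5604 - 627
= 435157697830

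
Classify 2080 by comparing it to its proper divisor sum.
abundant

Proper divisors of 2080: sum = 1 + 2 + 4 + 5 + 8 + 10 + 13 + 16 + ... + 260 + 416 + 520 + 1040 (23 divisors) = 3212
Since 3212 > 2080, 2080 is abundant.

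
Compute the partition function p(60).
966467

p(n) counts ways to write n as a sum of positive integers (order ignored).
Euler's pentagonal recurrence: p(k) = p(k-1) + p(k-2) - p(k-5) - p(k-7) + p(k-12) + p(k-15) - ... (offsets j(3j∓1)/2, signs ++--, p(0)=1, p(<0)=0).
DP table for k = 0..59: p(0)=1, p(1)=1, p(2)=2, p(3)=3, p(4)=5, p(5)=7, p(6)=11, p(7)=15, p(8)=22, p(9)=30, p(10)=42, p(11)=56, p(12)=77, p(13)=101, p(14)=135, p(15)=176, p(16)=231, p(17)=297, p(18)=385, p(19)=490, p(20)=627, p(21)=792, p(22)=1002, p(23)=1255, p(24)=1575, p(25)=1958, p(26)=2436, p(27)=3010, p(28)=3718, p(29)=4565, p(30)=5604, p(31)=6842, p(32)=8349, p(33)=10143, p(34)=12310, p(35)=14883, p(36)=17977, p(37)=21637, p(38)=26015, p(39)=31185, p(40)=37338, p(41)=44583, p(42)=53174, p(43)=63261, p(44)=75175, p(45)=89134, p(46)=105558, p(47)=124754, p(48)=147273, p(49)=173525, p(50)=204226, p(51)=239943, p(52)=281589, p(53)=329931, p(54)=386155, p(55)=451276, p(56)=526823, p(57)=614154, p(58)=715220, p(59)=831820.
Final step: p(60) = p(59) + p(58) - p(55) - p(53) + p(48) + p(45) - p(38) - p(34) + p(25) + p(20) - p(9) - p(3)
= 831820 + 715220 - 451276 - 329931 + 147273 + 89134 - 26015 - 12310 + 1958 + 627 - 30 - 3
= 966467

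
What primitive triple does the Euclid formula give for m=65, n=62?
(381, 8060, 8069)

Euclid's formula: a = m² - n², b = 2mn, c = m² + n²
m = 65, n = 62
a = 65² - 62² = 4225 - 3844 = 381
b = 2 × 65 × 62 = 8060
c = 65² + 62² = 4225 + 3844 = 8069
Verification: 381² + 8060² = 145161 + 64963600 = 65108761 = 8069² ✓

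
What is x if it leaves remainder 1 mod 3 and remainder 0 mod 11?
22

Using Chinese Remainder Theorem:
M = 3 × 11 = 33
M1 = 11, M2 = 3
y1 = 11^(-1) mod 3 = 2
y2 = 3^(-1) mod 11 = 4
x = (1×11×2 + 0×3×4) mod 33 = 22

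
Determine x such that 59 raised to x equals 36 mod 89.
54

Baby-step giant-step with step n = ⌈√89⌉ = 10.
Baby steps 59^j mod 89 (j:value) for j=0..9: 0:1, 1:59, 2:10, 3:56, 4:11, 5:26, 6:21, 7:82, 8:32, 9:19.
Giant-step multiplier: 59^(-10) ≡ 59^(88-10) = 59^78 ≡ 42 (mod 89).
Giant steps γ_i = 36·42^i mod 89: γ_0=36, γ_1=88, γ_2=47, γ_3=16, γ_4=49, γ_5=11 (in table at j=4).
x = i·n + j = 5·10 + 4 = 54.
Check: 59^54 ≡ 36 (mod 89).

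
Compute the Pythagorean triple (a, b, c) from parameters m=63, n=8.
(3905, 1008, 4033)

Euclid's formula: a = m² - n², b = 2mn, c = m² + n²
m = 63, n = 8
a = 63² - 8² = 3969 - 64 = 3905
b = 2 × 63 × 8 = 1008
c = 63² + 8² = 3969 + 64 = 4033
Verification: 3905² + 1008² = 15249025 + 1016064 = 16265089 = 4033² ✓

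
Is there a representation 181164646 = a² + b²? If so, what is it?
Not possible

Factorization: 181164646 = 2 × 13 × 191^3
By Fermat: n is sum of two squares iff every prime p ≡ 3 (mod 4) appears to even power.
Prime(s) ≡ 3 (mod 4) with odd exponent: [(191, 3)]
Therefore 181164646 cannot be expressed as a² + b².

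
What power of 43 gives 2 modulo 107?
9

Baby-step giant-step with step n = ⌈√107⌉ = 11.
Baby steps 43^j mod 107 (j:value) for j=0..10: 0:1, 1:43, 2:30, 3:6, 4:44, 5:73, 6:36, 7:50, 8:10, 9:2, 10:86.
h = 2 is already in the table at j=9, so x = 9.
Check: 43^9 ≡ 2 (mod 107).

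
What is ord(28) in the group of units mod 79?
78

79 is prime, so ord(28) divides φ(79) = 78.
Divisors of 78: 1, 2, 3, 6, 13, 26, 39, 78.
Repeated squaring: 28^1 ≡ 28, 28^2 ≡ 73, 28^4 ≡ 36, 28^8 ≡ 32, 28^16 ≡ 76, 28^32 ≡ 9, 28^64 ≡ 2 (mod 79).
Test 28^d mod 79 for each divisor d in increasing order:
28^1 ≡ 28
28^2 ≡ 73
28^3 = 28^2·28^1 ≡ 69
28^6 = 28^4·28^2 ≡ 21
28^13 = 28^8·28^4·28^1 ≡ 24
28^26 = 28^16·28^8·28^2 ≡ 23
28^39 = 28^32·28^4·28^2·28^1 ≡ 78
28^78 = 28^64·28^8·28^4·28^2 ≡ 1  ← first divisor giving 1
The order is 78.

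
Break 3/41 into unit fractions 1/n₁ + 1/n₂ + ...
1/14 + 1/574

Greedy algorithm:
3/41: ceiling(41/3) = 14, use 1/14
1/574: ceiling(574/1) = 574, use 1/574
Result: 3/41 = 1/14 + 1/574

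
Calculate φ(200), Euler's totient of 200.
80

200 = 2^3 × 5^2
φ(n) = n × ∏(1 - 1/p) for each prime p dividing n
φ(200) = 200 × (1 - 1/2) × (1 - 1/5) = 80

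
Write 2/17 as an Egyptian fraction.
1/9 + 1/153

Greedy algorithm:
2/17: ceiling(17/2) = 9, use 1/9
1/153: ceiling(153/1) = 153, use 1/153
Result: 2/17 = 1/9 + 1/153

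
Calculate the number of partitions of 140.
15065878135

p(n) counts ways to write n as a sum of positive integers (order ignored).
Euler's pentagonal recurrence: p(k) = p(k-1) + p(k-2) - p(k-5) - p(k-7) + p(k-12) + p(k-15) - ... (offsets j(3j∓1)/2, signs ++--, p(0)=1, p(<0)=0).
DP table for k = 0..139: p(0)=1, p(1)=1, p(2)=2, p(3)=3, p(4)=5, p(5)=7, p(6)=11, p(7)=15, p(8)=22, p(9)=30, p(10)=42, p(11)=56, p(12)=77, p(13)=101, p(14)=135, p(15)=176, p(16)=231, p(17)=297, p(18)=385, p(19)=490, p(20)=627, p(21)=792, p(22)=1002, p(23)=1255, p(24)=1575, p(25)=1958, p(26)=2436, p(27)=3010, p(28)=3718, p(29)=4565, p(30)=5604, p(31)=6842, p(32)=8349, p(33)=10143, p(34)=12310, p(35)=14883, p(36)=17977, p(37)=21637, p(38)=26015, p(39)=31185, p(40)=37338, p(41)=44583, p(42)=53174, p(43)=63261, p(44)=75175, p(45)=89134, p(46)=105558, p(47)=124754, p(48)=147273, p(49)=173525, p(50)=204226, p(51)=239943, p(52)=281589, p(53)=329931, p(54)=386155, p(55)=451276, p(56)=526823, p(57)=614154, p(58)=715220, p(59)=831820, p(60)=966467, p(61)=1121505, p(62)=1300156, p(63)=1505499, p(64)=1741630, p(65)=2012558, p(66)=2323520, p(67)=2679689, p(68)=3087735, p(69)=3554345, p(70)=4087968, p(71)=4697205, p(72)=5392783, p(73)=6185689, p(74)=7089500, p(75)=8118264, p(76)=9289091, p(77)=10619863, p(78)=12132164, p(79)=13848650, p(80)=15796476, p(81)=18004327, p(82)=20506255, p(83)=23338469, p(84)=26543660, p(85)=30167357, p(86)=34262962, p(87)=38887673, p(88)=44108109, p(89)=49995925, p(90)=56634173, p(91)=64112359, p(92)=72533807, p(93)=82010177, p(94)=92669720, p(95)=104651419, p(96)=118114304, p(97)=133230930, p(98)=150198136, p(99)=169229875, p(100)=190569292, p(101)=214481126, p(102)=241265379, p(103)=271248950, p(104)=304801365, p(105)=342325709, p(106)=384276336, p(107)=431149389, p(108)=483502844, p(109)=541946240, p(110)=607163746, p(111)=679903203, p(112)=761002156, p(113)=851376628, p(114)=952050665, p(115)=1064144451, p(116)=1188908248, p(117)=1327710076, p(118)=1482074143, p(119)=1653668665, p(120)=1844349560, p(121)=2056148051, p(122)=2291320912, p(123)=2552338241, p(124)=2841940500, p(125)=3163127352, p(126)=3519222692, p(127)=3913864295, p(128)=4351078600, p(129)=4835271870, p(130)=5371315400, p(131)=5964539504, p(132)=6620830889, p(133)=7346629512, p(134)=8149040695, p(135)=9035836076, p(136)=10015581680, p(137)=11097645016, p(138)=12292341831, p(139)=13610949895.
Final step: p(140) = p(139) + p(138) - p(135) - p(133) + p(128) + p(125) - p(118) - p(114) + p(105) + p(100) - p(89) - p(83) + p(70) + p(63) - p(48) - p(40) + p(23) + p(14)
= 13610949895 + 12292341831 - 9035836076 - 7346629512 + 4351078600 + 3163127352 - 1482074143 - 952050665 + 342325709 + 190569292 - 49995925 - 23338469 + 4087968 + 1505499 - 147273 - 37338 + 1255 + 135
= 15065878135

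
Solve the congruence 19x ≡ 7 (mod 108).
x ≡ 97 (mod 108)

gcd(19, 108) = 1, which divides 7, so solutions exist.
Find 19^(-1) mod 108 by the extended Euclidean algorithm:
108 = 5 × 19 + 13  ⟹  13 = (1)·108 + (-5)·19
19 = 1 × 13 + 6  ⟹  6 = (-1)·108 + (6)·19
13 = 2 × 6 + 1  ⟹  1 = (3)·108 + (-17)·19
So (-17)·19 ≡ 1 (mod 108), i.e. 19^(-1) ≡ -17 ≡ 91 (mod 108).
x ≡ 91 × 7 = 637 ≡ 97 (mod 108).
Check: 19 × 97 = 1843 ≡ 7 (mod 108).
Unique solution: x ≡ 97 (mod 108)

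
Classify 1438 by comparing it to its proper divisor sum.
deficient

Proper divisors of 1438: sum = 1 + 2 + 719 = 722
Since 722 < 1438, 1438 is deficient.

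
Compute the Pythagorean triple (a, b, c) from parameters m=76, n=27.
(5047, 4104, 6505)

Euclid's formula: a = m² - n², b = 2mn, c = m² + n²
m = 76, n = 27
a = 76² - 27² = 5776 - 729 = 5047
b = 2 × 76 × 27 = 4104
c = 76² + 27² = 5776 + 729 = 6505
Verification: 5047² + 4104² = 25472209 + 16842816 = 42315025 = 6505² ✓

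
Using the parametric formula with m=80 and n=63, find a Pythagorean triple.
(2431, 10080, 10369)

Euclid's formula: a = m² - n², b = 2mn, c = m² + n²
m = 80, n = 63
a = 80² - 63² = 6400 - 3969 = 2431
b = 2 × 80 × 63 = 10080
c = 80² + 63² = 6400 + 3969 = 10369
Verification: 2431² + 10080² = 5909761 + 101606400 = 107516161 = 10369² ✓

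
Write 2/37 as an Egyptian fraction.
1/19 + 1/703

Greedy algorithm:
2/37: ceiling(37/2) = 19, use 1/19
1/703: ceiling(703/1) = 703, use 1/703
Result: 2/37 = 1/19 + 1/703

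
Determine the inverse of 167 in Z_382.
183

gcd(167, 382) = 1, so the inverse exists.
Extended Euclidean algorithm on (382, 167):
382 = 2 × 167 + 48  ⟹  48 = (1)·382 + (-2)·167
167 = 3 × 48 + 23  ⟹  23 = (-3)·382 + (7)·167
48 = 2 × 23 + 2  ⟹  2 = (7)·382 + (-16)·167
23 = 11 × 2 + 1  ⟹  1 = (-80)·382 + (183)·167
So (183)·167 ≡ 1 (mod 382), i.e. 167^(-1) ≡ 183 (mod 382).
Check: 167 × 183 = 30561 ≡ 1 (mod 382)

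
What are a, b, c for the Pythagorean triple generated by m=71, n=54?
(2125, 7668, 7957)

Euclid's formula: a = m² - n², b = 2mn, c = m² + n²
m = 71, n = 54
a = 71² - 54² = 5041 - 2916 = 2125
b = 2 × 71 × 54 = 7668
c = 71² + 54² = 5041 + 2916 = 7957
Verification: 2125² + 7668² = 4515625 + 58798224 = 63313849 = 7957² ✓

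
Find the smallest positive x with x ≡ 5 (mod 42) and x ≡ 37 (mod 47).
131

Using Chinese Remainder Theorem:
M = 42 × 47 = 1974
M1 = 47, M2 = 42
y1 = 47^(-1) mod 42 = 17
y2 = 42^(-1) mod 47 = 28
x = (5×47×17 + 37×42×28) mod 1974 = 131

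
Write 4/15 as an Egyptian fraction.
1/4 + 1/60

Greedy algorithm:
4/15: ceiling(15/4) = 4, use 1/4
1/60: ceiling(60/1) = 60, use 1/60
Result: 4/15 = 1/4 + 1/60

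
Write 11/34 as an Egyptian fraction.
1/4 + 1/14 + 1/476

Greedy algorithm:
11/34: ceiling(34/11) = 4, use 1/4
5/68: ceiling(68/5) = 14, use 1/14
1/476: ceiling(476/1) = 476, use 1/476
Result: 11/34 = 1/4 + 1/14 + 1/476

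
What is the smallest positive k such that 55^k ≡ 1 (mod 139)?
23

139 is prime, so ord(55) divides φ(139) = 138.
Divisors of 138: 1, 2, 3, 6, 23, 46, 69, 138.
Repeated squaring: 55^1 ≡ 55, 55^2 ≡ 106, 55^4 ≡ 116, 55^8 ≡ 112, 55^16 ≡ 34, 55^32 ≡ 44, 55^64 ≡ 129, 55^128 ≡ 100 (mod 139).
Test 55^d mod 139 for each divisor d in increasing order:
55^1 ≡ 55
55^2 ≡ 106
55^3 = 55^2·55^1 ≡ 131
55^6 = 55^4·55^2 ≡ 64
55^23 = 55^16·55^4·55^2·55^1 ≡ 1  ← first divisor giving 1
The order is 23.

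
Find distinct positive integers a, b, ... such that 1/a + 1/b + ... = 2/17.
1/9 + 1/153

Greedy algorithm:
2/17: ceiling(17/2) = 9, use 1/9
1/153: ceiling(153/1) = 153, use 1/153
Result: 2/17 = 1/9 + 1/153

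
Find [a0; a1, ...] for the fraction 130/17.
[7; 1, 1, 1, 5]

Euclidean algorithm steps:
130 = 7 × 17 + 11
17 = 1 × 11 + 6
11 = 1 × 6 + 5
6 = 1 × 5 + 1
5 = 5 × 1 + 0
Continued fraction: [7; 1, 1, 1, 5]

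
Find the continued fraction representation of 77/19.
[4; 19]

Euclidean algorithm steps:
77 = 4 × 19 + 1
19 = 19 × 1 + 0
Continued fraction: [4; 19]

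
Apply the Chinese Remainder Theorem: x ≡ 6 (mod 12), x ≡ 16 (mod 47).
486

Using Chinese Remainder Theorem:
M = 12 × 47 = 564
M1 = 47, M2 = 12
y1 = 47^(-1) mod 12 = 11
y2 = 12^(-1) mod 47 = 4
x = (6×47×11 + 16×12×4) mod 564 = 486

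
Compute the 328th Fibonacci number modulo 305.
1

Matrix identity: Q^n = [[F_(n+1), F_n], [F_n, F_(n-1)]] with Q = [[1,1],[1,0]].
n = 328 = 101001000₂. Square-and-multiply, entries mod 305:
Q^1 = [[1,1],[1,0]]
Q^2 = (Q^1)² = [[2,1],[1,1]]
Q^5 = (Q^2)²·Q = [[8,5],[5,3]]
Q^10 = (Q^5)² = [[89,55],[55,34]]
Q^20 = (Q^10)² = [[271,55],[55,216]]
Q^41 = (Q^20)²·Q = [[161,216],[216,250]]
Q^82 = (Q^41)² = [[292,21],[21,271]]
Q^164 = (Q^82)² = [[0,233],[233,72]]
Q^328 = (Q^164)² = [[304,1],[1,303]]
F_328 mod 305 = Q^328[0][1] = 1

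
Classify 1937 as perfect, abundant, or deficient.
deficient

Proper divisors of 1937: sum = 1 + 13 + 149 = 163
Since 163 < 1937, 1937 is deficient.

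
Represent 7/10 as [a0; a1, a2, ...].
[0; 1, 2, 3]

Euclidean algorithm steps:
7 = 0 × 10 + 7
10 = 1 × 7 + 3
7 = 2 × 3 + 1
3 = 3 × 1 + 0
Continued fraction: [0; 1, 2, 3]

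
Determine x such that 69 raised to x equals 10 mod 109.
13

Baby-step giant-step with step n = ⌈√109⌉ = 11.
Baby steps 69^j mod 109 (j:value) for j=0..10: 0:1, 1:69, 2:74, 3:92, 4:26, 5:50, 6:71, 7:103, 8:22, 9:101, 10:102.
Giant-step multiplier: 69^(-11) ≡ 69^(108-11) = 69^97 ≡ 51 (mod 109).
Giant steps γ_i = 10·51^i mod 109: γ_0=10, γ_1=74 (in table at j=2).
x = i·n + j = 1·11 + 2 = 13.
Check: 69^13 ≡ 10 (mod 109).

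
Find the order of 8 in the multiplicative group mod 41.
20

41 is prime, so ord(8) divides φ(41) = 40.
Divisors of 40: 1, 2, 4, 5, 8, 10, 20, 40.
Repeated squaring: 8^1 ≡ 8, 8^2 ≡ 23, 8^4 ≡ 37, 8^8 ≡ 16, 8^16 ≡ 10, 8^32 ≡ 18 (mod 41).
Test 8^d mod 41 for each divisor d in increasing order:
8^1 ≡ 8
8^2 ≡ 23
8^4 ≡ 37
8^5 = 8^4·8^1 ≡ 9
8^8 ≡ 16
8^10 = 8^8·8^2 ≡ 40
8^20 = 8^16·8^4 ≡ 1  ← first divisor giving 1
The order is 20.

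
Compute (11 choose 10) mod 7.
4

Using Lucas' theorem:
Write n=11 and k=10 in base 7:
n in base 7: [1, 4]
k in base 7: [1, 3]
C(11,10) mod 7 = ∏ C(n_i, k_i) mod 7
Digit binomials (mod 7): C(1,1) = 1; C(4,3) = 4
Product: 1 × 4 = 4 ≡ 4 (mod 7)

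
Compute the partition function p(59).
831820

p(n) counts ways to write n as a sum of positive integers (order ignored).
Euler's pentagonal recurrence: p(k) = p(k-1) + p(k-2) - p(k-5) - p(k-7) + p(k-12) + p(k-15) - ... (offsets j(3j∓1)/2, signs ++--, p(0)=1, p(<0)=0).
DP table for k = 0..58: p(0)=1, p(1)=1, p(2)=2, p(3)=3, p(4)=5, p(5)=7, p(6)=11, p(7)=15, p(8)=22, p(9)=30, p(10)=42, p(11)=56, p(12)=77, p(13)=101, p(14)=135, p(15)=176, p(16)=231, p(17)=297, p(18)=385, p(19)=490, p(20)=627, p(21)=792, p(22)=1002, p(23)=1255, p(24)=1575, p(25)=1958, p(26)=2436, p(27)=3010, p(28)=3718, p(29)=4565, p(30)=5604, p(31)=6842, p(32)=8349, p(33)=10143, p(34)=12310, p(35)=14883, p(36)=17977, p(37)=21637, p(38)=26015, p(39)=31185, p(40)=37338, p(41)=44583, p(42)=53174, p(43)=63261, p(44)=75175, p(45)=89134, p(46)=105558, p(47)=124754, p(48)=147273, p(49)=173525, p(50)=204226, p(51)=239943, p(52)=281589, p(53)=329931, p(54)=386155, p(55)=451276, p(56)=526823, p(57)=614154, p(58)=715220.
Final step: p(59) = p(58) + p(57) - p(54) - p(52) + p(47) + p(44) - p(37) - p(33) + p(24) + p(19) - p(8) - p(2)
= 715220 + 614154 - 386155 - 281589 + 124754 + 75175 - 21637 - 10143 + 1575 + 490 - 22 - 2
= 831820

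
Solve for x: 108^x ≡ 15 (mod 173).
150

Baby-step giant-step with step n = ⌈√173⌉ = 14.
Baby steps 108^j mod 173 (j:value) for j=0..13: 0:1, 1:108, 2:73, 3:99, 4:139, 5:134, 6:113, 7:94, 8:118, 9:115, 10:137, 11:91, 12:140, 13:69.
Giant-step multiplier: 108^(-14) ≡ 108^(172-14) = 108^158 ≡ 40 (mod 173).
Giant steps γ_i = 15·40^i mod 173: γ_0=15, γ_1=81, γ_2=126, γ_3=23, γ_4=55, γ_5=124, γ_6=116, γ_7=142, γ_8=144, γ_9=51, γ_10=137 (in table at j=10).
x = i·n + j = 10·14 + 10 = 150.
Check: 108^150 ≡ 15 (mod 173).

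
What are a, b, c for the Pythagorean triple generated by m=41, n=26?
(1005, 2132, 2357)

Euclid's formula: a = m² - n², b = 2mn, c = m² + n²
m = 41, n = 26
a = 41² - 26² = 1681 - 676 = 1005
b = 2 × 41 × 26 = 2132
c = 41² + 26² = 1681 + 676 = 2357
Verification: 1005² + 2132² = 1010025 + 4545424 = 5555449 = 2357² ✓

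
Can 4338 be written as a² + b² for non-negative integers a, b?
33² + 57² (a=33, b=57)

Factorization: 4338 = 2 × 3^2 × 241
By Fermat: n is sum of two squares iff every prime p ≡ 3 (mod 4) appears to even power.
All primes ≡ 3 (mod 4) appear to even power.
Search a = 0, 1, 2, … for 4338 - a² a perfect square: first hit at a = 33: 4338 - 1089 = 3249 = 57².
4338 = 33² + 57² = 1089 + 3249 ✓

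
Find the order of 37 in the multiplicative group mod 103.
34

103 is prime, so ord(37) divides φ(103) = 102.
Divisors of 102: 1, 2, 3, 6, 17, 34, 51, 102.
Repeated squaring: 37^1 ≡ 37, 37^2 ≡ 30, 37^4 ≡ 76, 37^8 ≡ 8, 37^16 ≡ 64, 37^32 ≡ 79, 37^64 ≡ 61 (mod 103).
Test 37^d mod 103 for each divisor d in increasing order:
37^1 ≡ 37
37^2 ≡ 30
37^3 = 37^2·37^1 ≡ 80
37^6 = 37^4·37^2 ≡ 14
37^17 = 37^16·37^1 ≡ 102
37^34 = 37^32·37^2 ≡ 1  ← first divisor giving 1
The order is 34.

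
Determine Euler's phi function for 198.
60

198 = 2 × 3^2 × 11
φ(n) = n × ∏(1 - 1/p) for each prime p dividing n
φ(198) = 198 × (1 - 1/2) × (1 - 1/3) × (1 - 1/11) = 60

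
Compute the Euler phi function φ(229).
228

229 = 229
φ(n) = n × ∏(1 - 1/p) for each prime p dividing n
φ(229) = 229 × (1 - 1/229) = 228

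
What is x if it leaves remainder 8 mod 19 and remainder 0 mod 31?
217

Using Chinese Remainder Theorem:
M = 19 × 31 = 589
M1 = 31, M2 = 19
y1 = 31^(-1) mod 19 = 8
y2 = 19^(-1) mod 31 = 18
x = (8×31×8 + 0×19×18) mod 589 = 217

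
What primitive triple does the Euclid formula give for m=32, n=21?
(583, 1344, 1465)

Euclid's formula: a = m² - n², b = 2mn, c = m² + n²
m = 32, n = 21
a = 32² - 21² = 1024 - 441 = 583
b = 2 × 32 × 21 = 1344
c = 32² + 21² = 1024 + 441 = 1465
Verification: 583² + 1344² = 339889 + 1806336 = 2146225 = 1465² ✓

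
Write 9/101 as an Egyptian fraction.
1/12 + 1/174 + 1/35148

Greedy algorithm:
9/101: ceiling(101/9) = 12, use 1/12
7/1212: ceiling(1212/7) = 174, use 1/174
1/35148: ceiling(35148/1) = 35148, use 1/35148
Result: 9/101 = 1/12 + 1/174 + 1/35148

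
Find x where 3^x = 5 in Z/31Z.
20

Baby-step giant-step with step n = ⌈√31⌉ = 6.
Baby steps 3^j mod 31 (j:value) for j=0..5: 0:1, 1:3, 2:9, 3:27, 4:19, 5:26.
Giant-step multiplier: 3^(-6) ≡ 3^(30-6) = 3^24 ≡ 2 (mod 31).
Giant steps γ_i = 5·2^i mod 31: γ_0=5, γ_1=10, γ_2=20, γ_3=9 (in table at j=2).
x = i·n + j = 3·6 + 2 = 20.
Check: 3^20 ≡ 5 (mod 31).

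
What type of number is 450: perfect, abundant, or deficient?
abundant

Proper divisors of 450: sum = 1 + 2 + 3 + 5 + 6 + 9 + 10 + 15 + ... + 75 + 90 + 150 + 225 (17 divisors) = 759
Since 759 > 450, 450 is abundant.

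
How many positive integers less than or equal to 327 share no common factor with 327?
216

327 = 3 × 109
φ(n) = n × ∏(1 - 1/p) for each prime p dividing n
φ(327) = 327 × (1 - 1/3) × (1 - 1/109) = 216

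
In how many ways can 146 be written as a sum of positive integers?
27517052599

p(n) counts ways to write n as a sum of positive integers (order ignored).
Euler's pentagonal recurrence: p(k) = p(k-1) + p(k-2) - p(k-5) - p(k-7) + p(k-12) + p(k-15) - ... (offsets j(3j∓1)/2, signs ++--, p(0)=1, p(<0)=0).
DP table for k = 0..145: p(0)=1, p(1)=1, p(2)=2, p(3)=3, p(4)=5, p(5)=7, p(6)=11, p(7)=15, p(8)=22, p(9)=30, p(10)=42, p(11)=56, p(12)=77, p(13)=101, p(14)=135, p(15)=176, p(16)=231, p(17)=297, p(18)=385, p(19)=490, p(20)=627, p(21)=792, p(22)=1002, p(23)=1255, p(24)=1575, p(25)=1958, p(26)=2436, p(27)=3010, p(28)=3718, p(29)=4565, p(30)=5604, p(31)=6842, p(32)=8349, p(33)=10143, p(34)=12310, p(35)=14883, p(36)=17977, p(37)=21637, p(38)=26015, p(39)=31185, p(40)=37338, p(41)=44583, p(42)=53174, p(43)=63261, p(44)=75175, p(45)=89134, p(46)=105558, p(47)=124754, p(48)=147273, p(49)=173525, p(50)=204226, p(51)=239943, p(52)=281589, p(53)=329931, p(54)=386155, p(55)=451276, p(56)=526823, p(57)=614154, p(58)=715220, p(59)=831820, p(60)=966467, p(61)=1121505, p(62)=1300156, p(63)=1505499, p(64)=1741630, p(65)=2012558, p(66)=2323520, p(67)=2679689, p(68)=3087735, p(69)=3554345, p(70)=4087968, p(71)=4697205, p(72)=5392783, p(73)=6185689, p(74)=7089500, p(75)=8118264, p(76)=9289091, p(77)=10619863, p(78)=12132164, p(79)=13848650, p(80)=15796476, p(81)=18004327, p(82)=20506255, p(83)=23338469, p(84)=26543660, p(85)=30167357, p(86)=34262962, p(87)=38887673, p(88)=44108109, p(89)=49995925, p(90)=56634173, p(91)=64112359, p(92)=72533807, p(93)=82010177, p(94)=92669720, p(95)=104651419, p(96)=118114304, p(97)=133230930, p(98)=150198136, p(99)=169229875, p(100)=190569292, p(101)=214481126, p(102)=241265379, p(103)=271248950, p(104)=304801365, p(105)=342325709, p(106)=384276336, p(107)=431149389, p(108)=483502844, p(109)=541946240, p(110)=607163746, p(111)=679903203, p(112)=761002156, p(113)=851376628, p(114)=952050665, p(115)=1064144451, p(116)=1188908248, p(117)=1327710076, p(118)=1482074143, p(119)=1653668665, p(120)=1844349560, p(121)=2056148051, p(122)=2291320912, p(123)=2552338241, p(124)=2841940500, p(125)=3163127352, p(126)=3519222692, p(127)=3913864295, p(128)=4351078600, p(129)=4835271870, p(130)=5371315400, p(131)=5964539504, p(132)=6620830889, p(133)=7346629512, p(134)=8149040695, p(135)=9035836076, p(136)=10015581680, p(137)=11097645016, p(138)=12292341831, p(139)=13610949895, p(140)=15065878135, p(141)=16670689208, p(142)=18440293320, p(143)=20390982757, p(144)=22540654445, p(145)=24908858009.
Final step: p(146) = p(145) + p(144) - p(141) - p(139) + p(134) + p(131) - p(124) - p(120) + p(111) + p(106) - p(95) - p(89) + p(76) + p(69) - p(54) - p(46) + p(29) + p(20) - p(1)
= 24908858009 + 22540654445 - 16670689208 - 13610949895 + 8149040695 + 5964539504 - 2841940500 - 1844349560 + 679903203 + 384276336 - 104651419 - 49995925 + 9289091 + 3554345 - 386155 - 105558 + 4565 + 627 - 1
= 27517052599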